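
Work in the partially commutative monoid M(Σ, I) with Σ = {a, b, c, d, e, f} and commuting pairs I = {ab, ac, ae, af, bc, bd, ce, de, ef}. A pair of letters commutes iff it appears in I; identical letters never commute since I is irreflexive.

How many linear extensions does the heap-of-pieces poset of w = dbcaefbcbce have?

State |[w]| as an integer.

0(d) covers ∅
1(b) covers ∅
2(c) covers 0:d
3(a) covers 0:d
4(e) covers 1:b
5(f) covers 1:b, 2:c
6(b) covers 4:e, 5:f
7(c) covers 5:f
8(b) covers 6:b
9(c) covers 7:c
10(e) covers 8:b
floor of heap: 0:d, 1:b
completions by unplaced set U, small U first (add the entries for U minus each lowest piece of U):
  |U|=1: {3}:1  {9}:1  {10}:1
  |U|=2: {3,9}:2  {3,10}:2  {7,9}:1  {8,10}:1  {9,10}:2
  |U|=3: {3,7,9}:3  {3,8,10}:3  {3,9,10}:6  {6,8,10}:1  {7,9,10}:3  {8,9,10}:3
  |U|=4: {3,6,8,10}:4  {3,7,9,10}:12  {3,8,9,10}:12  {4,6,8,10}:1  {6,8,9,10}:4  {7,8,9,10}:6
  |U|=5: {3,4,6,8,10}:5  {3,6,8,9,10}:20  {3,7,8,9,10}:30  {4,6,8,9,10}:5  {6,7,8,9,10}:10
  |U|=6: {3,4,6,8,9,10}:30  {3,6,7,8,9,10}:60  {4,6,7,8,9,10}:15  {5,6,7,8,9,10}:10
  |U|=7: {2,5,6,7,8,9,10}:10  {3,4,6,7,8,9,10}:105  {3,5,6,7,8,9,10}:70  {4,5,6,7,8,9,10}:25
  |U|=8: {1,4,5,6,7,8,9,10}:25  {2,3,5,6,7,8,9,10}:80  {2,4,5,6,7,8,9,10}:35  {3,4,5,6,7,8,9,10}:200
  |U|=9: {0,2,3,5,6,7,8,9,10}:80  {1,2,4,5,6,7,8,9,10}:60  {1,3,4,5,6,7,8,9,10}:225  {2,3,4,5,6,7,8,9,10}:315
  start at 0(d): 600
  start at 1(b): 395
sum over floor = 995

995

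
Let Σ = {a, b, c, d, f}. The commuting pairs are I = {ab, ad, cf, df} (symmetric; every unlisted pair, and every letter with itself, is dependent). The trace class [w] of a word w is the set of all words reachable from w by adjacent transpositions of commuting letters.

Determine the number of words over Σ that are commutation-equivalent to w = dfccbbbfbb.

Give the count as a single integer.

drop 0:d onto floor
drop 1:f onto floor
drop 2:c onto {0:d}
drop 3:c onto {2:c}
drop 4:b onto {1:f, 3:c}
drop 5:b onto {4:b}
drop 6:b onto {5:b}
drop 7:f onto {6:b}
drop 8:b onto {7:f}
drop 9:b onto {8:b}
ground layer = {0:d, 1:f}
drop-orders for the pieces not yet dropped (sum over which currently-grounded one goes next):
  1 to go: {9} 1
  2 to go: {8,9} 1
  3 to go: {7,8,9} 1
  4 to go: {6,7,8,9} 1
  5 to go: {5,6,7,8,9} 1
  6 to go: {4,5,6,7,8,9} 1
  7 to go: {1,4,5,6,7,8,9} 1  {3,4,5,6,7,8,9} 1
  8 to go: {1,3,4,5,6,7,8,9} 2  {2,3,4,5,6,7,8,9} 1
  if 0:d drops first: 3 orders
  if 1:f drops first: 1 orders
heap linearizations: 4

4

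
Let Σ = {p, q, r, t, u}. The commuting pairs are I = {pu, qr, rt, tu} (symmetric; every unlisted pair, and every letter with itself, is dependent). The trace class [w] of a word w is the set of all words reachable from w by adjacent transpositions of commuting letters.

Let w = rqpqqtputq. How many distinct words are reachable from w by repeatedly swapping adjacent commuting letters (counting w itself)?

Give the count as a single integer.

8

drop 0:r onto floor
drop 1:q onto floor
drop 2:p onto {0:r, 1:q}
drop 3:q onto {2:p}
drop 4:q onto {3:q}
drop 5:t onto {4:q}
drop 6:p onto {5:t}
drop 7:u onto {4:q}
drop 8:t onto {6:p}
drop 9:q onto {7:u, 8:t}
ground layer = {0:r, 1:q}
drop-orders for the pieces not yet dropped (sum over which currently-grounded one goes next):
  1 to go: {9} 1
  2 to go: {7,9} 1  {8,9} 1
  3 to go: {6,8,9} 1  {7,8,9} 2
  4 to go: {5,6,8,9} 1  {6,7,8,9} 3
  5 to go: {5,6,7,8,9} 4
  6 to go: {4,5,6,7,8,9} 4
  7 to go: {3,4,5,6,7,8,9} 4
  8 to go: {2,3,4,5,6,7,8,9} 4
  if 0:r drops first: 4 orders
  if 1:q drops first: 4 orders
heap linearizations: 8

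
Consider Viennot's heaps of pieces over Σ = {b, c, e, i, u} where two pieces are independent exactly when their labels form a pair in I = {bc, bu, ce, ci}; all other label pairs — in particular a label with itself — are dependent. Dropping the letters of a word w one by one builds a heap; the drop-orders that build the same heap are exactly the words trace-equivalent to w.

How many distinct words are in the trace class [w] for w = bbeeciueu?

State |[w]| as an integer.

6

0(b) covers ∅
1(b) covers 0:b
2(e) covers 1:b
3(e) covers 2:e
4(c) covers ∅
5(i) covers 3:e
6(u) covers 4:c, 5:i
7(e) covers 6:u
8(u) covers 7:e
floor of heap: 0:b, 4:c
completions by unplaced set U, small U first (add the entries for U minus each lowest piece of U):
  |U|=1: {8}:1
  |U|=2: {7,8}:1
  |U|=3: {6,7,8}:1
  |U|=4: {4,6,7,8}:1  {5,6,7,8}:1
  |U|=5: {3,5,6,7,8}:1  {4,5,6,7,8}:2
  |U|=6: {2,3,5,6,7,8}:1  {3,4,5,6,7,8}:3
  |U|=7: {1,2,3,5,6,7,8}:1  {2,3,4,5,6,7,8}:4
  start at 0(b): 5
  start at 4(c): 1
sum over floor = 6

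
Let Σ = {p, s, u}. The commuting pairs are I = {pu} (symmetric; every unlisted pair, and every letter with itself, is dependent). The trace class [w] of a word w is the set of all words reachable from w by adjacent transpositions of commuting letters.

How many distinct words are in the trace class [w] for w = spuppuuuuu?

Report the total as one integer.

piece 0:s — minimal
piece 1:p rests on {0:s}
piece 2:u rests on {0:s}
piece 3:p rests on {1:p}
piece 4:p rests on {3:p}
piece 5:u rests on {2:u}
piece 6:u rests on {5:u}
piece 7:u rests on {6:u}
piece 8:u rests on {7:u}
piece 9:u rests on {8:u}
minimal pieces: {0:s}
ways to finish when only these pieces remain (= sum over removing one remaining piece with nothing left below it):
  1 left: {4}→1  {9}→1
  2 left: {3,4}→1  {4,9}→2  {8,9}→1
  3 left: {1,3,4}→1  {3,4,9}→3  {4,8,9}→3  {7,8,9}→1
  4 left: {1,3,4,9}→4  {3,4,8,9}→6  {4,7,8,9}→4  {6,7,8,9}→1
  5 left: {1,3,4,8,9}→10  {3,4,7,8,9}→10  {4,6,7,8,9}→5  {5,6,7,8,9}→1
  6 left: {1,3,4,7,8,9}→20  {2,5,6,7,8,9}→1  {3,4,6,7,8,9}→15  {4,5,6,7,8,9}→6
  7 left: {1,3,4,6,7,8,9}→35  {2,4,5,6,7,8,9}→7  {3,4,5,6,7,8,9}→21
  8 left: {1,3,4,5,6,7,8,9}→56  {2,3,4,5,6,7,8,9}→28
  placing 0:s first → 84 extensions

84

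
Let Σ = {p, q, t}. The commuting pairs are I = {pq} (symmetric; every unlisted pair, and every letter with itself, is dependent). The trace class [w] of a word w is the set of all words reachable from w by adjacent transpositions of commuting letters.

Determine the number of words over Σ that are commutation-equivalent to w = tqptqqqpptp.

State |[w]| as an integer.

#0=t has no predecessor
#1=q depends on [0:t]
#2=p depends on [0:t]
#3=t depends on [1:q, 2:p]
#4=q depends on [3:t]
#5=q depends on [4:q]
#6=q depends on [5:q]
#7=p depends on [3:t]
#8=p depends on [7:p]
#9=t depends on [6:q, 8:p]
#10=p depends on [9:t]
sources: [0:t]
N(rest) = Σ N(rest − s) over sources s of rest; N(one piece) = 1:
  size 1 → [10]=1
  size 2 → [9,10]=1
  size 3 → [6,9,10]=1  [8,9,10]=1
  size 4 → [5,6,9,10]=1  [6,8,9,10]=2  [7,8,9,10]=1
  size 5 → [4,5,6,9,10]=1  [5,6,8,9,10]=3  [6,7,8,9,10]=3
  size 6 → [4,5,6,8,9,10]=4  [5,6,7,8,9,10]=6
  size 7 → [4,5,6,7,8,9,10]=10
  size 8 → [3,4,5,6,7,8,9,10]=10
  size 9 → [1,3,4,5,6,7,8,9,10]=10  [2,3,4,5,6,7,8,9,10]=10
  first=0(t) contributes 20

20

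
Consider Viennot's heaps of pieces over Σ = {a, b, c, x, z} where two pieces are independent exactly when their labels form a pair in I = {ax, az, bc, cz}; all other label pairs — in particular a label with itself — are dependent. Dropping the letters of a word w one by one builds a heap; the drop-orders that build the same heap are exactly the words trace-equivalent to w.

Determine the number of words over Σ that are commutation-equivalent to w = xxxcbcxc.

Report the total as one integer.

3

#0=x has no predecessor
#1=x depends on [0:x]
#2=x depends on [1:x]
#3=c depends on [2:x]
#4=b depends on [2:x]
#5=c depends on [3:c]
#6=x depends on [4:b, 5:c]
#7=c depends on [6:x]
sources: [0:x]
N(rest) = Σ N(rest − s) over sources s of rest; N(one piece) = 1:
  size 1 → [7]=1
  size 2 → [6,7]=1
  size 3 → [4,6,7]=1  [5,6,7]=1
  size 4 → [3,5,6,7]=1  [4,5,6,7]=2
  size 5 → [3,4,5,6,7]=3
  size 6 → [2,3,4,5,6,7]=3
  first=0(x) contributes 3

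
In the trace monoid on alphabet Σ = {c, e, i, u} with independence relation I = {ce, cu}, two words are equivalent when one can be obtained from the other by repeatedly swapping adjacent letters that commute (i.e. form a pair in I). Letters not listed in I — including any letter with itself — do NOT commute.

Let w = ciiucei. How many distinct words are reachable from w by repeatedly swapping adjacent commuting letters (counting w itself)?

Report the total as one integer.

3

piece 0:c — minimal
piece 1:i rests on {0:c}
piece 2:i rests on {1:i}
piece 3:u rests on {2:i}
piece 4:c rests on {2:i}
piece 5:e rests on {3:u}
piece 6:i rests on {4:c, 5:e}
minimal pieces: {0:c}
ways to finish when only these pieces remain (= sum over removing one remaining piece with nothing left below it):
  1 left: {6}→1
  2 left: {4,6}→1  {5,6}→1
  3 left: {3,5,6}→1  {4,5,6}→2
  4 left: {3,4,5,6}→3
  5 left: {2,3,4,5,6}→3
  placing 0:c first → 3 extensions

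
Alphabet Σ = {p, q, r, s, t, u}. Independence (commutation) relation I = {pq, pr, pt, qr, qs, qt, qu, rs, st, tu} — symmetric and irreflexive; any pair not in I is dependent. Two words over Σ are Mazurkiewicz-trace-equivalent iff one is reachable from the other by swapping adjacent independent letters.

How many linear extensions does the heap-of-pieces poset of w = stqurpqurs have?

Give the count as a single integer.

630

#0=s has no predecessor
#1=t has no predecessor
#2=q has no predecessor
#3=u depends on [0:s]
#4=r depends on [1:t, 3:u]
#5=p depends on [3:u]
#6=q depends on [2:q]
#7=u depends on [4:r, 5:p]
#8=r depends on [7:u]
#9=s depends on [7:u]
sources: [0:s, 1:t, 2:q]
N(rest) = Σ N(rest − s) over sources s of rest; N(one piece) = 1:
  size 1 → [6]=1  [8]=1  [9]=1
  size 2 → [2,6]=1  [6,8]=2  [6,9]=2  [8,9]=2
  size 3 → [2,6,8]=3  [2,6,9]=3  [6,8,9]=6  [7,8,9]=2
  size 4 → [2,6,8,9]=12  [4,7,8,9]=2  [5,7,8,9]=2  [6,7,8,9]=8
  size 5 → [1,4,7,8,9]=2  [2,6,7,8,9]=20  [4,5,7,8,9]=4  [4,6,7,8,9]=10  [5,6,7,8,9]=10
  size 6 → [1,4,5,7,8,9]=6  [1,4,6,7,8,9]=12  [2,4,6,7,8,9]=30  [2,5,6,7,8,9]=30  [3,4,5,7,8,9]=4  [4,5,6,7,8,9]=24
  size 7 → [0,3,4,5,7,8,9]=4  [1,2,4,6,7,8,9]=42  [1,3,4,5,7,8,9]=10  [1,4,5,6,7,8,9]=42  [2,4,5,6,7,8,9]=84  [3,4,5,6,7,8,9]=28
  size 8 → [0,1,3,4,5,7,8,9]=14  [0,3,4,5,6,7,8,9]=32  [1,2,4,5,6,7,8,9]=168  [1,3,4,5,6,7,8,9]=80  [2,3,4,5,6,7,8,9]=112
  first=0(s) contributes 360
  first=1(t) contributes 144
  first=2(q) contributes 126
|[w]| = 630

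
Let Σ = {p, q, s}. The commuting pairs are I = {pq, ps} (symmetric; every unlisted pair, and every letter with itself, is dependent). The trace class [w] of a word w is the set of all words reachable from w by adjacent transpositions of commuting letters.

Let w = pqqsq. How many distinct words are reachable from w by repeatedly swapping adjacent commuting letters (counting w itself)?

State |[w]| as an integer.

5

#0=p has no predecessor
#1=q has no predecessor
#2=q depends on [1:q]
#3=s depends on [2:q]
#4=q depends on [3:s]
sources: [0:p, 1:q]
N(rest) = Σ N(rest − s) over sources s of rest; N(one piece) = 1:
  size 1 → [0]=1  [4]=1
  size 2 → [0,4]=2  [3,4]=1
  size 3 → [0,3,4]=3  [2,3,4]=1
  first=0(p) contributes 1
  first=1(q) contributes 4
|[w]| = 5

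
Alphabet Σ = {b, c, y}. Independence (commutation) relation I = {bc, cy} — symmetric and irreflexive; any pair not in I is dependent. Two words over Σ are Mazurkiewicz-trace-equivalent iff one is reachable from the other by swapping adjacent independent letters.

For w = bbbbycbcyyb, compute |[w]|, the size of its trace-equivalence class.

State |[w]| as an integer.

drop 0:b onto floor
drop 1:b onto {0:b}
drop 2:b onto {1:b}
drop 3:b onto {2:b}
drop 4:y onto {3:b}
drop 5:c onto floor
drop 6:b onto {4:y}
drop 7:c onto {5:c}
drop 8:y onto {6:b}
drop 9:y onto {8:y}
drop 10:b onto {9:y}
ground layer = {0:b, 5:c}
drop-orders for the pieces not yet dropped (sum over which currently-grounded one goes next):
  1 to go: {7} 1  {10} 1
  2 to go: {5,7} 1  {7,10} 2  {9,10} 1
  3 to go: {5,7,10} 3  {7,9,10} 3  {8,9,10} 1
  4 to go: {5,7,9,10} 6  {6,8,9,10} 1  {7,8,9,10} 4
  5 to go: {4,6,8,9,10} 1  {5,7,8,9,10} 10  {6,7,8,9,10} 5
  6 to go: {3,4,6,8,9,10} 1  {4,6,7,8,9,10} 6  {5,6,7,8,9,10} 15
  7 to go: {2,3,4,6,8,9,10} 1  {3,4,6,7,8,9,10} 7  {4,5,6,7,8,9,10} 21
  8 to go: {1,2,3,4,6,8,9,10} 1  {2,3,4,6,7,8,9,10} 8  {3,4,5,6,7,8,9,10} 28
  9 to go: {0,1,2,3,4,6,8,9,10} 1  {1,2,3,4,6,7,8,9,10} 9  {2,3,4,5,6,7,8,9,10} 36
  if 0:b drops first: 45 orders
  if 5:c drops first: 10 orders
heap linearizations: 55

55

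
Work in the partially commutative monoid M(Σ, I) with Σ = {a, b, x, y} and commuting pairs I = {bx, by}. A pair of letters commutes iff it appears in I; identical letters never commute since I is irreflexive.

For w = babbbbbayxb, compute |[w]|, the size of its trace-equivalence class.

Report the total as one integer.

#0=b has no predecessor
#1=a depends on [0:b]
#2=b depends on [1:a]
#3=b depends on [2:b]
#4=b depends on [3:b]
#5=b depends on [4:b]
#6=b depends on [5:b]
#7=a depends on [6:b]
#8=y depends on [7:a]
#9=x depends on [8:y]
#10=b depends on [7:a]
sources: [0:b]
N(rest) = Σ N(rest − s) over sources s of rest; N(one piece) = 1:
  size 1 → [9]=1  [10]=1
  size 2 → [8,9]=1  [9,10]=2
  size 3 → [8,9,10]=3
  size 4 → [7,8,9,10]=3
  size 5 → [6,7,8,9,10]=3
  size 6 → [5,6,7,8,9,10]=3
  size 7 → [4,5,6,7,8,9,10]=3
  size 8 → [3,4,5,6,7,8,9,10]=3
  size 9 → [2,3,4,5,6,7,8,9,10]=3
  first=0(b) contributes 3

3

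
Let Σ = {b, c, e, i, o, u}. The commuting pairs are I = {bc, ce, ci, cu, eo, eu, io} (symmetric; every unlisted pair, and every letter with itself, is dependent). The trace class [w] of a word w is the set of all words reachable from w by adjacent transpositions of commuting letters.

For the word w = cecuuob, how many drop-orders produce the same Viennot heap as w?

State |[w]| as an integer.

36

0(c) covers ∅
1(e) covers ∅
2(c) covers 0:c
3(u) covers ∅
4(u) covers 3:u
5(o) covers 2:c, 4:u
6(b) covers 1:e, 5:o
floor of heap: 0:c, 1:e, 3:u
completions by unplaced set U, small U first (add the entries for U minus each lowest piece of U):
  |U|=1: {6}:1
  |U|=2: {1,6}:1  {5,6}:1
  |U|=3: {1,5,6}:2  {2,5,6}:1  {4,5,6}:1
  |U|=4: {0,2,5,6}:1  {1,2,5,6}:3  {1,4,5,6}:3  {2,4,5,6}:2  {3,4,5,6}:1
  |U|=5: {0,1,2,5,6}:4  {0,2,4,5,6}:3  {1,2,4,5,6}:8  {1,3,4,5,6}:4  {2,3,4,5,6}:3
  start at 0(c): 15
  start at 1(e): 6
  start at 3(u): 15
sum over floor = 36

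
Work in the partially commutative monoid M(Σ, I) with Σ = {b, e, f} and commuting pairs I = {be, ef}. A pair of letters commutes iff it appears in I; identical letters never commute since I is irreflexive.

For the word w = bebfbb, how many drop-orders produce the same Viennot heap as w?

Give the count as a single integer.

6

drop 0:b onto floor
drop 1:e onto floor
drop 2:b onto {0:b}
drop 3:f onto {2:b}
drop 4:b onto {3:f}
drop 5:b onto {4:b}
ground layer = {0:b, 1:e}
drop-orders for the pieces not yet dropped (sum over which currently-grounded one goes next):
  1 to go: {1} 1  {5} 1
  2 to go: {1,5} 2  {4,5} 1
  3 to go: {1,4,5} 3  {3,4,5} 1
  4 to go: {1,3,4,5} 4  {2,3,4,5} 1
  if 0:b drops first: 5 orders
  if 1:e drops first: 1 orders
heap linearizations: 6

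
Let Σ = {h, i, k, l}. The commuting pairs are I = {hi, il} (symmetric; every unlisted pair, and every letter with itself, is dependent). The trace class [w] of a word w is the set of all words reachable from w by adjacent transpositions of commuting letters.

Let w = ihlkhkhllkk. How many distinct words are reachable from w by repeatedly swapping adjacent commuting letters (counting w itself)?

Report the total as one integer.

0(i) covers ∅
1(h) covers ∅
2(l) covers 1:h
3(k) covers 0:i, 2:l
4(h) covers 3:k
5(k) covers 4:h
6(h) covers 5:k
7(l) covers 6:h
8(l) covers 7:l
9(k) covers 8:l
10(k) covers 9:k
floor of heap: 0:i, 1:h
completions by unplaced set U, small U first (add the entries for U minus each lowest piece of U):
  |U|=1: {10}:1
  |U|=2: {9,10}:1
  |U|=3: {8,9,10}:1
  |U|=4: {7,8,9,10}:1
  |U|=5: {6,7,8,9,10}:1
  |U|=6: {5,6,7,8,9,10}:1
  |U|=7: {4,5,6,7,8,9,10}:1
  |U|=8: {3,4,5,6,7,8,9,10}:1
  |U|=9: {0,3,4,5,6,7,8,9,10}:1  {2,3,4,5,6,7,8,9,10}:1
  start at 0(i): 1
  start at 1(h): 2
sum over floor = 3

3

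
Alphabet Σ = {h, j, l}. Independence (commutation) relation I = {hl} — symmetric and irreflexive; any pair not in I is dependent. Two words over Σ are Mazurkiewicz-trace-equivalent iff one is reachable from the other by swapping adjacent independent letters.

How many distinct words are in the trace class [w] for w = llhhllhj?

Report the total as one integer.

35

piece 0:l — minimal
piece 1:l rests on {0:l}
piece 2:h — minimal
piece 3:h rests on {2:h}
piece 4:l rests on {1:l}
piece 5:l rests on {4:l}
piece 6:h rests on {3:h}
piece 7:j rests on {5:l, 6:h}
minimal pieces: {0:l, 2:h}
ways to finish when only these pieces remain (= sum over removing one remaining piece with nothing left below it):
  1 left: {7}→1
  2 left: {5,7}→1  {6,7}→1
  3 left: {3,6,7}→1  {4,5,7}→1  {5,6,7}→2
  4 left: {1,4,5,7}→1  {2,3,6,7}→1  {3,5,6,7}→3  {4,5,6,7}→3
  5 left: {0,1,4,5,7}→1  {1,4,5,6,7}→4  {2,3,5,6,7}→4  {3,4,5,6,7}→6
  6 left: {0,1,4,5,6,7}→5  {1,3,4,5,6,7}→10  {2,3,4,5,6,7}→10
  placing 0:l first → 20 extensions
  placing 2:h first → 15 extensions
total linear extensions = 35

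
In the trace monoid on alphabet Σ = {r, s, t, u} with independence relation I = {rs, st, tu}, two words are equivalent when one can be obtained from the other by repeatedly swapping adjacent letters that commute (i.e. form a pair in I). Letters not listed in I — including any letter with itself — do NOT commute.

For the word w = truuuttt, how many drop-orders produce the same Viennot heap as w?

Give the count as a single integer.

20

#0=t has no predecessor
#1=r depends on [0:t]
#2=u depends on [1:r]
#3=u depends on [2:u]
#4=u depends on [3:u]
#5=t depends on [1:r]
#6=t depends on [5:t]
#7=t depends on [6:t]
sources: [0:t]
N(rest) = Σ N(rest − s) over sources s of rest; N(one piece) = 1:
  size 1 → [4]=1  [7]=1
  size 2 → [3,4]=1  [4,7]=2  [6,7]=1
  size 3 → [2,3,4]=1  [3,4,7]=3  [4,6,7]=3  [5,6,7]=1
  size 4 → [2,3,4,7]=4  [3,4,6,7]=6  [4,5,6,7]=4
  size 5 → [2,3,4,6,7]=10  [3,4,5,6,7]=10
  size 6 → [2,3,4,5,6,7]=20
  first=0(t) contributes 20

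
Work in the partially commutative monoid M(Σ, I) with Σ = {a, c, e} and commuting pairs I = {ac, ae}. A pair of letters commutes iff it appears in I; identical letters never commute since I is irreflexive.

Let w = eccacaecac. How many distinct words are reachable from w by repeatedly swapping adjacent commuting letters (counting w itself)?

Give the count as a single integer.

0(e) covers ∅
1(c) covers 0:e
2(c) covers 1:c
3(a) covers ∅
4(c) covers 2:c
5(a) covers 3:a
6(e) covers 4:c
7(c) covers 6:e
8(a) covers 5:a
9(c) covers 7:c
floor of heap: 0:e, 3:a
completions by unplaced set U, small U first (add the entries for U minus each lowest piece of U):
  |U|=1: {8}:1  {9}:1
  |U|=2: {5,8}:1  {7,9}:1  {8,9}:2
  |U|=3: {3,5,8}:1  {5,8,9}:3  {6,7,9}:1  {7,8,9}:3
  |U|=4: {3,5,8,9}:4  {4,6,7,9}:1  {5,7,8,9}:6  {6,7,8,9}:4
  |U|=5: {2,4,6,7,9}:1  {3,5,7,8,9}:10  {4,6,7,8,9}:5  {5,6,7,8,9}:10
  |U|=6: {1,2,4,6,7,9}:1  {2,4,6,7,8,9}:6  {3,5,6,7,8,9}:20  {4,5,6,7,8,9}:15
  |U|=7: {0,1,2,4,6,7,9}:1  {1,2,4,6,7,8,9}:7  {2,4,5,6,7,8,9}:21  {3,4,5,6,7,8,9}:35
  |U|=8: {0,1,2,4,6,7,8,9}:8  {1,2,4,5,6,7,8,9}:28  {2,3,4,5,6,7,8,9}:56
  start at 0(e): 84
  start at 3(a): 36
sum over floor = 120

120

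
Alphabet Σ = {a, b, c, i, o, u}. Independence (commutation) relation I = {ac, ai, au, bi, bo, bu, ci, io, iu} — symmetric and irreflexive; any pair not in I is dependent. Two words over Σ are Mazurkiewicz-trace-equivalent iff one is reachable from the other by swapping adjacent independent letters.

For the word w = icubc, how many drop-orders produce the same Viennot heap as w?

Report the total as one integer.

drop 0:i onto floor
drop 1:c onto floor
drop 2:u onto {1:c}
drop 3:b onto {1:c}
drop 4:c onto {2:u, 3:b}
ground layer = {0:i, 1:c}
drop-orders for the pieces not yet dropped (sum over which currently-grounded one goes next):
  1 to go: {0} 1  {4} 1
  2 to go: {0,4} 2  {2,4} 1  {3,4} 1
  3 to go: {0,2,4} 3  {0,3,4} 3  {2,3,4} 2
  if 0:i drops first: 2 orders
  if 1:c drops first: 8 orders
heap linearizations: 10

10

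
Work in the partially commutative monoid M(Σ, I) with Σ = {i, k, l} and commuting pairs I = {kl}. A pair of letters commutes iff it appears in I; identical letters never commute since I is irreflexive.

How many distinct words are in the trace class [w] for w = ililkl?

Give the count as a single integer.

piece 0:i — minimal
piece 1:l rests on {0:i}
piece 2:i rests on {1:l}
piece 3:l rests on {2:i}
piece 4:k rests on {2:i}
piece 5:l rests on {3:l}
minimal pieces: {0:i}
ways to finish when only these pieces remain (= sum over removing one remaining piece with nothing left below it):
  1 left: {4}→1  {5}→1
  2 left: {3,5}→1  {4,5}→2
  3 left: {3,4,5}→3
  4 left: {2,3,4,5}→3
  placing 0:i first → 3 extensions

3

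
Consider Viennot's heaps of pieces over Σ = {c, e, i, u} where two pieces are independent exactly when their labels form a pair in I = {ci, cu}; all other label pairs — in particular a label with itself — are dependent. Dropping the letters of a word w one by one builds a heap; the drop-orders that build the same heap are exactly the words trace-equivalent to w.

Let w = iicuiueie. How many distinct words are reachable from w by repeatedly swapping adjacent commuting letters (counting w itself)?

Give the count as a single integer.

6

drop 0:i onto floor
drop 1:i onto {0:i}
drop 2:c onto floor
drop 3:u onto {1:i}
drop 4:i onto {3:u}
drop 5:u onto {4:i}
drop 6:e onto {2:c, 5:u}
drop 7:i onto {6:e}
drop 8:e onto {7:i}
ground layer = {0:i, 2:c}
drop-orders for the pieces not yet dropped (sum over which currently-grounded one goes next):
  1 to go: {8} 1
  2 to go: {7,8} 1
  3 to go: {6,7,8} 1
  4 to go: {2,6,7,8} 1  {5,6,7,8} 1
  5 to go: {2,5,6,7,8} 2  {4,5,6,7,8} 1
  6 to go: {2,4,5,6,7,8} 3  {3,4,5,6,7,8} 1
  7 to go: {1,3,4,5,6,7,8} 1  {2,3,4,5,6,7,8} 4
  if 0:i drops first: 5 orders
  if 2:c drops first: 1 orders
heap linearizations: 6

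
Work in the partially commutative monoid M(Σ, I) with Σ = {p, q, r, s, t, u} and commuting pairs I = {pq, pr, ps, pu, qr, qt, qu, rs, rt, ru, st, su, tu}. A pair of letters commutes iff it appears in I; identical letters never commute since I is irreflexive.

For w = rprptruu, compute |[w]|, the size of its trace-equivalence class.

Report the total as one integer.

560

0(r) covers ∅
1(p) covers ∅
2(r) covers 0:r
3(p) covers 1:p
4(t) covers 3:p
5(r) covers 2:r
6(u) covers ∅
7(u) covers 6:u
floor of heap: 0:r, 1:p, 6:u
completions by unplaced set U, small U first (add the entries for U minus each lowest piece of U):
  |U|=1: {4}:1  {5}:1  {7}:1
  |U|=2: {2,5}:1  {3,4}:1  {4,5}:2  {4,7}:2  {5,7}:2  {6,7}:1
  |U|=3: {0,2,5}:1  {1,3,4}:1  {2,4,5}:3  {2,5,7}:3  {3,4,5}:3  {3,4,7}:3  {4,5,7}:6  {4,6,7}:3  {5,6,7}:3
  |U|=4: {0,2,4,5}:4  {0,2,5,7}:4  {1,3,4,5}:4  {1,3,4,7}:4  {2,3,4,5}:6  {2,4,5,7}:12  {2,5,6,7}:6  {3,4,5,7}:12  {3,4,6,7}:6  {4,5,6,7}:12
  |U|=5: {0,2,3,4,5}:10  {0,2,4,5,7}:20  {0,2,5,6,7}:10  {1,2,3,4,5}:10  {1,3,4,5,7}:20  {1,3,4,6,7}:10  {2,3,4,5,7}:30  {2,4,5,6,7}:30  {3,4,5,6,7}:30
  |U|=6: {0,1,2,3,4,5}:20  {0,2,3,4,5,7}:60  {0,2,4,5,6,7}:60  {1,2,3,4,5,7}:60  {1,3,4,5,6,7}:60  {2,3,4,5,6,7}:90
  start at 0(r): 210
  start at 1(p): 210
  start at 6(u): 140
sum over floor = 560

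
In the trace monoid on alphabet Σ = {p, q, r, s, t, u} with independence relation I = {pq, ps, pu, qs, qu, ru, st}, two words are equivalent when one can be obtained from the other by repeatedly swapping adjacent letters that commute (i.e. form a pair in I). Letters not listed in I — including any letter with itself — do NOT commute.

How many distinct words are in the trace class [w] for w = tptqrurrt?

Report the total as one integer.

drop 0:t onto floor
drop 1:p onto {0:t}
drop 2:t onto {1:p}
drop 3:q onto {2:t}
drop 4:r onto {3:q}
drop 5:u onto {2:t}
drop 6:r onto {4:r}
drop 7:r onto {6:r}
drop 8:t onto {5:u, 7:r}
ground layer = {0:t}
drop-orders for the pieces not yet dropped (sum over which currently-grounded one goes next):
  1 to go: {8} 1
  2 to go: {5,8} 1  {7,8} 1
  3 to go: {5,7,8} 2  {6,7,8} 1
  4 to go: {4,6,7,8} 1  {5,6,7,8} 3
  5 to go: {3,4,6,7,8} 1  {4,5,6,7,8} 4
  6 to go: {3,4,5,6,7,8} 5
  7 to go: {2,3,4,5,6,7,8} 5
  if 0:t drops first: 5 orders

5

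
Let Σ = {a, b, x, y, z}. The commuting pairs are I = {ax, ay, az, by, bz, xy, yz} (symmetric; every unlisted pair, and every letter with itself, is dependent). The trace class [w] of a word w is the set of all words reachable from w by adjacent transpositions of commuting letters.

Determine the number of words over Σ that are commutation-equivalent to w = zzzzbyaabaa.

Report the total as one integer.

2310

#0=z has no predecessor
#1=z depends on [0:z]
#2=z depends on [1:z]
#3=z depends on [2:z]
#4=b has no predecessor
#5=y has no predecessor
#6=a depends on [4:b]
#7=a depends on [6:a]
#8=b depends on [7:a]
#9=a depends on [8:b]
#10=a depends on [9:a]
sources: [0:z, 4:b, 5:y]
N(rest) = Σ N(rest − s) over sources s of rest; N(one piece) = 1:
  size 1 → [3]=1  [5]=1  [10]=1
  size 2 → [2,3]=1  [3,5]=2  [3,10]=2  [5,10]=2  [9,10]=1
  size 3 → [1,2,3]=1  [2,3,5]=3  [2,3,10]=3  [3,5,10]=6  [3,9,10]=3  [5,9,10]=3  [8,9,10]=1
  size 4 → [0,1,2,3]=1  [1,2,3,5]=4  [1,2,3,10]=4  [2,3,5,10]=12  [2,3,9,10]=6  [3,5,9,10]=12  [3,8,9,10]=4  [5,8,9,10]=4  [7,8,9,10]=1
  size 5 → [0,1,2,3,5]=5  [0,1,2,3,10]=5  [1,2,3,5,10]=20  [1,2,3,9,10]=10  [2,3,5,9,10]=30  [2,3,8,9,10]=10  [3,5,8,9,10]=20  [3,7,8,9,10]=5  [5,7,8,9,10]=5  [6,7,8,9,10]=1
  size 6 → [0,1,2,3,5,10]=30  [0,1,2,3,9,10]=15  [1,2,3,5,9,10]=60  [1,2,3,8,9,10]=20  [2,3,5,8,9,10]=60  [2,3,7,8,9,10]=15  [3,5,7,8,9,10]=30  [3,6,7,8,9,10]=6  [4,6,7,8,9,10]=1  [5,6,7,8,9,10]=6
  size 7 → [0,1,2,3,5,9,10]=105  [0,1,2,3,8,9,10]=35  [1,2,3,5,8,9,10]=140  [1,2,3,7,8,9,10]=35  [2,3,5,7,8,9,10]=105  [2,3,6,7,8,9,10]=21  [3,4,6,7,8,9,10]=7  [3,5,6,7,8,9,10]=42  [4,5,6,7,8,9,10]=7
  size 8 → [0,1,2,3,5,8,9,10]=280  [0,1,2,3,7,8,9,10]=70  [1,2,3,5,7,8,9,10]=280  [1,2,3,6,7,8,9,10]=56  [2,3,4,6,7,8,9,10]=28  [2,3,5,6,7,8,9,10]=168  [3,4,5,6,7,8,9,10]=56
  size 9 → [0,1,2,3,5,7,8,9,10]=630  [0,1,2,3,6,7,8,9,10]=126  [1,2,3,4,6,7,8,9,10]=84  [1,2,3,5,6,7,8,9,10]=504  [2,3,4,5,6,7,8,9,10]=252
  first=0(z) contributes 840
  first=4(b) contributes 1260
  first=5(y) contributes 210
|[w]| = 2310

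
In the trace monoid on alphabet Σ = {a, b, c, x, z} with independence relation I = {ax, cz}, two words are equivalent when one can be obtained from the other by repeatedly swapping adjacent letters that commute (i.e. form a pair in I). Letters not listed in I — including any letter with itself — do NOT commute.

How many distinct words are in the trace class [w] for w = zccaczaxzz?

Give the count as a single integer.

0(z) covers ∅
1(c) covers ∅
2(c) covers 1:c
3(a) covers 0:z, 2:c
4(c) covers 3:a
5(z) covers 3:a
6(a) covers 4:c, 5:z
7(x) covers 4:c, 5:z
8(z) covers 6:a, 7:x
9(z) covers 8:z
floor of heap: 0:z, 1:c
completions by unplaced set U, small U first (add the entries for U minus each lowest piece of U):
  |U|=1: {9}:1
  |U|=2: {8,9}:1
  |U|=3: {6,8,9}:1  {7,8,9}:1
  |U|=4: {6,7,8,9}:2
  |U|=5: {4,6,7,8,9}:2  {5,6,7,8,9}:2
  |U|=6: {4,5,6,7,8,9}:4
  |U|=7: {3,4,5,6,7,8,9}:4
  |U|=8: {0,3,4,5,6,7,8,9}:4  {2,3,4,5,6,7,8,9}:4
  start at 0(z): 4
  start at 1(c): 8
sum over floor = 12

12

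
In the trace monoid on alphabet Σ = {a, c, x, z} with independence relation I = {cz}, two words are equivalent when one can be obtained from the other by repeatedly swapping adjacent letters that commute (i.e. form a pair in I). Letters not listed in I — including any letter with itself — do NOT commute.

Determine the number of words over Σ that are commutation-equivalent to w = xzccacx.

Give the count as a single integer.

3

piece 0:x — minimal
piece 1:z rests on {0:x}
piece 2:c rests on {0:x}
piece 3:c rests on {2:c}
piece 4:a rests on {1:z, 3:c}
piece 5:c rests on {4:a}
piece 6:x rests on {5:c}
minimal pieces: {0:x}
ways to finish when only these pieces remain (= sum over removing one remaining piece with nothing left below it):
  1 left: {6}→1
  2 left: {5,6}→1
  3 left: {4,5,6}→1
  4 left: {1,4,5,6}→1  {3,4,5,6}→1
  5 left: {1,3,4,5,6}→2  {2,3,4,5,6}→1
  placing 0:x first → 3 extensions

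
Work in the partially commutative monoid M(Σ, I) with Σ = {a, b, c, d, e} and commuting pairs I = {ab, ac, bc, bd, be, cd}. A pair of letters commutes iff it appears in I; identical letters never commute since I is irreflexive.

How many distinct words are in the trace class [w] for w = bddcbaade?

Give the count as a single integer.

piece 0:b — minimal
piece 1:d — minimal
piece 2:d rests on {1:d}
piece 3:c — minimal
piece 4:b rests on {0:b}
piece 5:a rests on {2:d}
piece 6:a rests on {5:a}
piece 7:d rests on {6:a}
piece 8:e rests on {3:c, 7:d}
minimal pieces: {0:b, 1:d, 3:c}
ways to finish when only these pieces remain (= sum over removing one remaining piece with nothing left below it):
  1 left: {4}→1  {8}→1
  2 left: {0,4}→1  {3,8}→1  {4,8}→2  {7,8}→1
  3 left: {0,4,8}→3  {3,4,8}→3  {3,7,8}→2  {4,7,8}→3  {6,7,8}→1
  4 left: {0,3,4,8}→6  {0,4,7,8}→6  {3,4,7,8}→8  {3,6,7,8}→3  {4,6,7,8}→4  {5,6,7,8}→1
  5 left: {0,3,4,7,8}→20  {0,4,6,7,8}→10  {2,5,6,7,8}→1  {3,4,6,7,8}→15  {3,5,6,7,8}→4  {4,5,6,7,8}→5
  6 left: {0,3,4,6,7,8}→45  {0,4,5,6,7,8}→15  {1,2,5,6,7,8}→1  {2,3,5,6,7,8}→5  {2,4,5,6,7,8}→6  {3,4,5,6,7,8}→24
  7 left: {0,2,4,5,6,7,8}→21  {0,3,4,5,6,7,8}→84  {1,2,3,5,6,7,8}→6  {1,2,4,5,6,7,8}→7  {2,3,4,5,6,7,8}→35
  placing 0:b first → 48 extensions
  placing 1:d first → 140 extensions
  placing 3:c first → 28 extensions
total linear extensions = 216

216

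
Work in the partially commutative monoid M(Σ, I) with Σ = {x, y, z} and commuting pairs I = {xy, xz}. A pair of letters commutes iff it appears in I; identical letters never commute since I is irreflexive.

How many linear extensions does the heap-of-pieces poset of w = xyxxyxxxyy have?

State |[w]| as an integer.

drop 0:x onto floor
drop 1:y onto floor
drop 2:x onto {0:x}
drop 3:x onto {2:x}
drop 4:y onto {1:y}
drop 5:x onto {3:x}
drop 6:x onto {5:x}
drop 7:x onto {6:x}
drop 8:y onto {4:y}
drop 9:y onto {8:y}
ground layer = {0:x, 1:y}
drop-orders for the pieces not yet dropped (sum over which currently-grounded one goes next):
  1 to go: {7} 1  {9} 1
  2 to go: {6,7} 1  {7,9} 2  {8,9} 1
  3 to go: {4,8,9} 1  {5,6,7} 1  {6,7,9} 3  {7,8,9} 3
  4 to go: {1,4,8,9} 1  {3,5,6,7} 1  {4,7,8,9} 4  {5,6,7,9} 4  {6,7,8,9} 6
  5 to go: {1,4,7,8,9} 5  {2,3,5,6,7} 1  {3,5,6,7,9} 5  {4,6,7,8,9} 10  {5,6,7,8,9} 10
  6 to go: {0,2,3,5,6,7} 1  {1,4,6,7,8,9} 15  {2,3,5,6,7,9} 6  {3,5,6,7,8,9} 15  {4,5,6,7,8,9} 20
  7 to go: {0,2,3,5,6,7,9} 7  {1,4,5,6,7,8,9} 35  {2,3,5,6,7,8,9} 21  {3,4,5,6,7,8,9} 35
  8 to go: {0,2,3,5,6,7,8,9} 28  {1,3,4,5,6,7,8,9} 70  {2,3,4,5,6,7,8,9} 56
  if 0:x drops first: 126 orders
  if 1:y drops first: 84 orders
heap linearizations: 210

210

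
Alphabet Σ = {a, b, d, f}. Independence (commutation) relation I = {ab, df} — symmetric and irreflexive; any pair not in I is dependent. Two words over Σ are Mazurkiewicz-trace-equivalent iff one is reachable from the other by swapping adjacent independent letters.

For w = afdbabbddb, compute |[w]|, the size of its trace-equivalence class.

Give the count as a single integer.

#0=a has no predecessor
#1=f depends on [0:a]
#2=d depends on [0:a]
#3=b depends on [1:f, 2:d]
#4=a depends on [1:f, 2:d]
#5=b depends on [3:b]
#6=b depends on [5:b]
#7=d depends on [4:a, 6:b]
#8=d depends on [7:d]
#9=b depends on [8:d]
sources: [0:a]
N(rest) = Σ N(rest − s) over sources s of rest; N(one piece) = 1:
  size 1 → [9]=1
  size 2 → [8,9]=1
  size 3 → [7,8,9]=1
  size 4 → [4,7,8,9]=1  [6,7,8,9]=1
  size 5 → [4,6,7,8,9]=2  [5,6,7,8,9]=1
  size 6 → [3,5,6,7,8,9]=1  [4,5,6,7,8,9]=3
  size 7 → [3,4,5,6,7,8,9]=4
  size 8 → [1,3,4,5,6,7,8,9]=4  [2,3,4,5,6,7,8,9]=4
  first=0(a) contributes 8

8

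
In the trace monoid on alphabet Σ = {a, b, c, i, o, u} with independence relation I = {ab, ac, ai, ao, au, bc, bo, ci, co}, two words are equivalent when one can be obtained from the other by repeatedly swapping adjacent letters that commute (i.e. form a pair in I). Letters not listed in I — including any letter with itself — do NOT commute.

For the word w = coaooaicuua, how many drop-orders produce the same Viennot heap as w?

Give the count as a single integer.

2475

0(c) covers ∅
1(o) covers ∅
2(a) covers ∅
3(o) covers 1:o
4(o) covers 3:o
5(a) covers 2:a
6(i) covers 4:o
7(c) covers 0:c
8(u) covers 6:i, 7:c
9(u) covers 8:u
10(a) covers 5:a
floor of heap: 0:c, 1:o, 2:a
completions by unplaced set U, small U first (add the entries for U minus each lowest piece of U):
  |U|=1: {9}:1  {10}:1
  |U|=2: {5,10}:1  {8,9}:1  {9,10}:2
  |U|=3: {2,5,10}:1  {5,9,10}:3  {6,8,9}:1  {7,8,9}:1  {8,9,10}:3
  |U|=4: {0,7,8,9}:1  {2,5,9,10}:4  {4,6,8,9}:1  {5,8,9,10}:6  {6,7,8,9}:2  {6,8,9,10}:4  {7,8,9,10}:4
  |U|=5: {0,6,7,8,9}:3  {0,7,8,9,10}:5  {2,5,8,9,10}:10  {3,4,6,8,9}:1  {4,6,7,8,9}:3  {4,6,8,9,10}:5  {5,6,8,9,10}:10  {5,7,8,9,10}:10  {6,7,8,9,10}:10
  |U|=6: {0,4,6,7,8,9}:6  {0,5,7,8,9,10}:15  {0,6,7,8,9,10}:18  {1,3,4,6,8,9}:1  {2,5,6,8,9,10}:20  {2,5,7,8,9,10}:20  {3,4,6,7,8,9}:4  {3,4,6,8,9,10}:6  {4,5,6,8,9,10}:15  {4,6,7,8,9,10}:18  {5,6,7,8,9,10}:30
  |U|=7: {0,2,5,7,8,9,10}:35  {0,3,4,6,7,8,9}:10  {0,4,6,7,8,9,10}:42  {0,5,6,7,8,9,10}:63  {1,3,4,6,7,8,9}:5  {1,3,4,6,8,9,10}:7  {2,4,5,6,8,9,10}:35  {2,5,6,7,8,9,10}:70  {3,4,5,6,8,9,10}:21  {3,4,6,7,8,9,10}:28  {4,5,6,7,8,9,10}:63
  |U|=8: {0,1,3,4,6,7,8,9}:15  {0,2,5,6,7,8,9,10}:168  {0,3,4,6,7,8,9,10}:80  {0,4,5,6,7,8,9,10}:168  {1,3,4,5,6,8,9,10}:28  {1,3,4,6,7,8,9,10}:40  {2,3,4,5,6,8,9,10}:56  {2,4,5,6,7,8,9,10}:168  {3,4,5,6,7,8,9,10}:112
  |U|=9: {0,1,3,4,6,7,8,9,10}:135  {0,2,4,5,6,7,8,9,10}:504  {0,3,4,5,6,7,8,9,10}:360  {1,2,3,4,5,6,8,9,10}:84  {1,3,4,5,6,7,8,9,10}:180  {2,3,4,5,6,7,8,9,10}:336
  start at 0(c): 600
  start at 1(o): 1200
  start at 2(a): 675
sum over floor = 2475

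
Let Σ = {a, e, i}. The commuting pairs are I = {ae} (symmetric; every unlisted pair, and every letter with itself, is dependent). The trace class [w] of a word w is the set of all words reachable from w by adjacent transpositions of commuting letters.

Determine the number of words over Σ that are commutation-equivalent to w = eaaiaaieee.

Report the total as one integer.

piece 0:e — minimal
piece 1:a — minimal
piece 2:a rests on {1:a}
piece 3:i rests on {0:e, 2:a}
piece 4:a rests on {3:i}
piece 5:a rests on {4:a}
piece 6:i rests on {5:a}
piece 7:e rests on {6:i}
piece 8:e rests on {7:e}
piece 9:e rests on {8:e}
minimal pieces: {0:e, 1:a}
ways to finish when only these pieces remain (= sum over removing one remaining piece with nothing left below it):
  1 left: {9}→1
  2 left: {8,9}→1
  3 left: {7,8,9}→1
  4 left: {6,7,8,9}→1
  5 left: {5,6,7,8,9}→1
  6 left: {4,5,6,7,8,9}→1
  7 left: {3,4,5,6,7,8,9}→1
  8 left: {0,3,4,5,6,7,8,9}→1  {2,3,4,5,6,7,8,9}→1
  placing 0:e first → 1 extensions
  placing 1:a first → 2 extensions
total linear extensions = 3

3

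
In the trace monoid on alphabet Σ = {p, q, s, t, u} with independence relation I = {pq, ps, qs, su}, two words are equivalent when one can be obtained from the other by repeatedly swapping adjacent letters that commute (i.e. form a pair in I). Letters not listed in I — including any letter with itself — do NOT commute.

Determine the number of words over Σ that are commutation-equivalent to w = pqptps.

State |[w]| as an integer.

drop 0:p onto floor
drop 1:q onto floor
drop 2:p onto {0:p}
drop 3:t onto {1:q, 2:p}
drop 4:p onto {3:t}
drop 5:s onto {3:t}
ground layer = {0:p, 1:q}
drop-orders for the pieces not yet dropped (sum over which currently-grounded one goes next):
  1 to go: {4} 1  {5} 1
  2 to go: {4,5} 2
  3 to go: {3,4,5} 2
  4 to go: {1,3,4,5} 2  {2,3,4,5} 2
  if 0:p drops first: 4 orders
  if 1:q drops first: 2 orders
heap linearizations: 6

6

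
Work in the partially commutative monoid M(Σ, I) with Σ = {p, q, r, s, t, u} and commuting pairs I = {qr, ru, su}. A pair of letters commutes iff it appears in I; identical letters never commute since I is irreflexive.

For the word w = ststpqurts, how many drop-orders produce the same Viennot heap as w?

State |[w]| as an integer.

0(s) covers ∅
1(t) covers 0:s
2(s) covers 1:t
3(t) covers 2:s
4(p) covers 3:t
5(q) covers 4:p
6(u) covers 5:q
7(r) covers 4:p
8(t) covers 6:u, 7:r
9(s) covers 8:t
floor of heap: 0:s
completions by unplaced set U, small U first (add the entries for U minus each lowest piece of U):
  |U|=1: {9}:1
  |U|=2: {8,9}:1
  |U|=3: {6,8,9}:1  {7,8,9}:1
  |U|=4: {5,6,8,9}:1  {6,7,8,9}:2
  |U|=5: {5,6,7,8,9}:3
  |U|=6: {4,5,6,7,8,9}:3
  |U|=7: {3,4,5,6,7,8,9}:3
  |U|=8: {2,3,4,5,6,7,8,9}:3
  start at 0(s): 3

3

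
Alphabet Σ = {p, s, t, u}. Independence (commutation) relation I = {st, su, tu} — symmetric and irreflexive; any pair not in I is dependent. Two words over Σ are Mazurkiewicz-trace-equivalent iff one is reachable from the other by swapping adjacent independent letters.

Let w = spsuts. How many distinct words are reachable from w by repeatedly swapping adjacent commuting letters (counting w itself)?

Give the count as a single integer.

12

0(s) covers ∅
1(p) covers 0:s
2(s) covers 1:p
3(u) covers 1:p
4(t) covers 1:p
5(s) covers 2:s
floor of heap: 0:s
completions by unplaced set U, small U first (add the entries for U minus each lowest piece of U):
  |U|=1: {3}:1  {4}:1  {5}:1
  |U|=2: {2,5}:1  {3,4}:2  {3,5}:2  {4,5}:2
  |U|=3: {2,3,5}:3  {2,4,5}:3  {3,4,5}:6
  |U|=4: {2,3,4,5}:12
  start at 0(s): 12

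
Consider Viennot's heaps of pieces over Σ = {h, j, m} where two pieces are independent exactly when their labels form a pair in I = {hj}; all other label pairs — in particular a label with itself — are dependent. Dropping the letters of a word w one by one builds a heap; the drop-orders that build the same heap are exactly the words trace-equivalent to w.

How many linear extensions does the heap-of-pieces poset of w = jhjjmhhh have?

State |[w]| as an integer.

piece 0:j — minimal
piece 1:h — minimal
piece 2:j rests on {0:j}
piece 3:j rests on {2:j}
piece 4:m rests on {1:h, 3:j}
piece 5:h rests on {4:m}
piece 6:h rests on {5:h}
piece 7:h rests on {6:h}
minimal pieces: {0:j, 1:h}
ways to finish when only these pieces remain (= sum over removing one remaining piece with nothing left below it):
  1 left: {7}→1
  2 left: {6,7}→1
  3 left: {5,6,7}→1
  4 left: {4,5,6,7}→1
  5 left: {1,4,5,6,7}→1  {3,4,5,6,7}→1
  6 left: {1,3,4,5,6,7}→2  {2,3,4,5,6,7}→1
  placing 0:j first → 3 extensions
  placing 1:h first → 1 extensions
total linear extensions = 4

4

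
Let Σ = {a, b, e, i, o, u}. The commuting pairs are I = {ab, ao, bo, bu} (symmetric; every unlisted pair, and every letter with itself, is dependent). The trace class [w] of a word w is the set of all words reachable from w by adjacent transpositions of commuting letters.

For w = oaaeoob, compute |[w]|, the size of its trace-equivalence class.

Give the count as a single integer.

9

drop 0:o onto floor
drop 1:a onto floor
drop 2:a onto {1:a}
drop 3:e onto {0:o, 2:a}
drop 4:o onto {3:e}
drop 5:o onto {4:o}
drop 6:b onto {3:e}
ground layer = {0:o, 1:a}
drop-orders for the pieces not yet dropped (sum over which currently-grounded one goes next):
  1 to go: {5} 1  {6} 1
  2 to go: {4,5} 1  {5,6} 2
  3 to go: {4,5,6} 3
  4 to go: {3,4,5,6} 3
  5 to go: {0,3,4,5,6} 3  {2,3,4,5,6} 3
  if 0:o drops first: 3 orders
  if 1:a drops first: 6 orders
heap linearizations: 9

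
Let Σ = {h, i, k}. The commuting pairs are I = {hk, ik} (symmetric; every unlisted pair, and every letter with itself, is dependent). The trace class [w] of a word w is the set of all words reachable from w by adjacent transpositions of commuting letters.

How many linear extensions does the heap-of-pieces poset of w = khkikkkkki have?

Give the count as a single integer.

drop 0:k onto floor
drop 1:h onto floor
drop 2:k onto {0:k}
drop 3:i onto {1:h}
drop 4:k onto {2:k}
drop 5:k onto {4:k}
drop 6:k onto {5:k}
drop 7:k onto {6:k}
drop 8:k onto {7:k}
drop 9:i onto {3:i}
ground layer = {0:k, 1:h}
drop-orders for the pieces not yet dropped (sum over which currently-grounded one goes next):
  1 to go: {8} 1  {9} 1
  2 to go: {3,9} 1  {7,8} 1  {8,9} 2
  3 to go: {1,3,9} 1  {3,8,9} 3  {6,7,8} 1  {7,8,9} 3
  4 to go: {1,3,8,9} 4  {3,7,8,9} 6  {5,6,7,8} 1  {6,7,8,9} 4
  5 to go: {1,3,7,8,9} 10  {3,6,7,8,9} 10  {4,5,6,7,8} 1  {5,6,7,8,9} 5
  6 to go: {1,3,6,7,8,9} 20  {2,4,5,6,7,8} 1  {3,5,6,7,8,9} 15  {4,5,6,7,8,9} 6
  7 to go: {0,2,4,5,6,7,8} 1  {1,3,5,6,7,8,9} 35  {2,4,5,6,7,8,9} 7  {3,4,5,6,7,8,9} 21
  8 to go: {0,2,4,5,6,7,8,9} 8  {1,3,4,5,6,7,8,9} 56  {2,3,4,5,6,7,8,9} 28
  if 0:k drops first: 84 orders
  if 1:h drops first: 36 orders
heap linearizations: 120

120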